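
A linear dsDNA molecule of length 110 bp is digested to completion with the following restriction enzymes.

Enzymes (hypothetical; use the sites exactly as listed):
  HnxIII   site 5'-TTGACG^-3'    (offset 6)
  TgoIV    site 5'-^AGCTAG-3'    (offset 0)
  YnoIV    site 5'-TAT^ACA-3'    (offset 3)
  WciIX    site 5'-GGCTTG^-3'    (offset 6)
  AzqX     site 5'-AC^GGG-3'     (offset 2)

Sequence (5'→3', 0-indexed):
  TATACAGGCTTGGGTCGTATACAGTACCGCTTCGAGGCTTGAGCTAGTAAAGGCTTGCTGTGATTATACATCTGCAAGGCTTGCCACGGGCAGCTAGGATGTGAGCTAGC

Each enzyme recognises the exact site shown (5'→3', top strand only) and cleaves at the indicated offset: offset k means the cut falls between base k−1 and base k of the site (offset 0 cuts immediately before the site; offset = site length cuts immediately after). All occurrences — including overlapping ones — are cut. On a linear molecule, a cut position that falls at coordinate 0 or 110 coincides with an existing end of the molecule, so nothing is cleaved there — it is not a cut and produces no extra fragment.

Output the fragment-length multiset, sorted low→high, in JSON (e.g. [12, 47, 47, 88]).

[3,4,4,7,8,9,10,12,16,16,21]

Scan for sites:
  HnxIII (TTGACG, off=6): no sites
  TgoIV AGCTAG/0: at [41, 91, 103] ⇒ [41, 91, 103]
  YnoIV TATACA/3: at [0, 17, 64] ⇒ [3, 20, 67]
  WciIX GGCTTG/6: at [6, 35, 51, 77] ⇒ [12, 41, 57, 83]
  AzqX ACGGG/2: at [85] ⇒ [87]

All cut coordinates (distinct, sorted): [3, 12, 20, 41, 57, 67, 83, 87, 91, 103]

Fragment lengths:
  [0,3): 3 bp
  [3,12): 9 bp
  [12,20): 8 bp
  [20,41): 21 bp
  [41,57): 16 bp
  [57,67): 10 bp
  [67,83): 16 bp
  [83,87): 4 bp
  [87,91): 4 bp
  [91,103): 12 bp
  [103,110): 7 bp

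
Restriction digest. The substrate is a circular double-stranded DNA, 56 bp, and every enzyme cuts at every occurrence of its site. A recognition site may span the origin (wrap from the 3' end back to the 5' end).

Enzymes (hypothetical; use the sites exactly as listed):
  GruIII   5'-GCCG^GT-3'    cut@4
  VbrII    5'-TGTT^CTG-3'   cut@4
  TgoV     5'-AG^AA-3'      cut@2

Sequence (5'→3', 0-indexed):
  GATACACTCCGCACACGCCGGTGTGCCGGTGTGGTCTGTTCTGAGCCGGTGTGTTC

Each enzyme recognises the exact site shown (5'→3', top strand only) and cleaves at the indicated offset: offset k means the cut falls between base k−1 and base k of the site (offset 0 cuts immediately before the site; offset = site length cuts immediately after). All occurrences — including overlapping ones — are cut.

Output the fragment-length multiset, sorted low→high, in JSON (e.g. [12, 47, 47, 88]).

Site scan:
  GruIII (GCCGGT, off=4): starts [16, 24, 44] → cuts [20, 28, 48]
  VbrII (TGTTCTG, off=4): starts [36] → cuts [40]
  TgoV (AGAA, off=2): no sites

All cut coordinates (distinct, sorted): [20, 28, 40, 48]

Fragments:
  20→28: 8 bp
  28→40: 12 bp
  40→48: 8 bp
  48→20 (wrap): 56-48+20 = 28 bp

[8,8,12,28]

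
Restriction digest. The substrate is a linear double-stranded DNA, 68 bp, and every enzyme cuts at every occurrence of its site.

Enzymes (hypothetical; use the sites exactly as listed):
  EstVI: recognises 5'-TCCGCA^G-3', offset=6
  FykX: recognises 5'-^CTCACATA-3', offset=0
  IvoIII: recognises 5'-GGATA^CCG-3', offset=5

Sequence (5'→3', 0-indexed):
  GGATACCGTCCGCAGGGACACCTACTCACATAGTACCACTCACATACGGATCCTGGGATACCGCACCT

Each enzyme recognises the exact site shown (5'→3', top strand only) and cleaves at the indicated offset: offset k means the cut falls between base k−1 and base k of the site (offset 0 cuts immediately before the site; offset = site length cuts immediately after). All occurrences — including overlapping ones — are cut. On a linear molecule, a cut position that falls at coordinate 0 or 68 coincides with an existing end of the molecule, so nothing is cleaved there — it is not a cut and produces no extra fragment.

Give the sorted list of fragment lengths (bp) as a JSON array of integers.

Scan for sites:
  EstVI (TCCGCAG, off=6): starts [8] → cuts [14]
  FykX (CTCACATA, off=0): starts [24, 38] → cuts [24, 38]
  IvoIII (GGATACCG, off=5): starts [0, 55] → cuts [5, 60]

All cut coordinates (distinct, sorted): [5, 14, 24, 38, 60]

Fragments:
  [0,5): 5 bp
  [5,14): 9 bp
  [14,24): 10 bp
  [24,38): 14 bp
  [38,60): 22 bp
  [60,68): 8 bp

[5,8,9,10,14,22]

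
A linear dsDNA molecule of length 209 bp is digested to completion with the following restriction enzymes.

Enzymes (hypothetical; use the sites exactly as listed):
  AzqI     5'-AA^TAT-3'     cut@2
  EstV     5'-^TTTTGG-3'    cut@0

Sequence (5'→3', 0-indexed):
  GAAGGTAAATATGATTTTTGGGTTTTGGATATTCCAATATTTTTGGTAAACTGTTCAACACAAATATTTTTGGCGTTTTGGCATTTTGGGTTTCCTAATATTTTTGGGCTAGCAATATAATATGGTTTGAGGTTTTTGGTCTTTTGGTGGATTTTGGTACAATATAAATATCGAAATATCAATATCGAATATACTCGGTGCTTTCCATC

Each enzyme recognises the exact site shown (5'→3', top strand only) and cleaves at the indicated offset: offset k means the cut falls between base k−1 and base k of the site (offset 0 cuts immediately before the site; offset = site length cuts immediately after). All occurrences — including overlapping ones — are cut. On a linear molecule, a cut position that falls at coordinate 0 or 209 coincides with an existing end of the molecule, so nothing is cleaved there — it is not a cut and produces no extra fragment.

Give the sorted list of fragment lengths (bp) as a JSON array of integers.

[3,3,3,5,6,6,6,7,7,8,8,8,8,9,10,11,13,14,15,15,20,24]

Per-enzyme occurrences:
  AzqI AATAT/2: at [7, 35, 62, 96, 113, 118, 160, 166, 174, 180, 187] ⇒ [9, 37, 64, 98, 115, 120, 162, 168, 176, 182, 189]
  EstV TTTTGG/0: at [15, 22, 40, 67, 75, 83, 101, 133, 141, 151] ⇒ [15, 22, 40, 67, 75, 83, 101, 133, 141, 151]

Pooled cuts: [9, 15, 22, 37, 40, 64, 67, 75, 83, 98, 101, 115, 120, 133, 141, 151, 162, 168, 176, 182, 189]

Fragments:
  [0,9): 9 bp
  [9,15): 6 bp
  [15,22): 7 bp
  [22,37): 15 bp
  [37,40): 3 bp
  [40,64): 24 bp
  [64,67): 3 bp
  [67,75): 8 bp
  [75,83): 8 bp
  [83,98): 15 bp
  [98,101): 3 bp
  [101,115): 14 bp
  [115,120): 5 bp
  [120,133): 13 bp
  [133,141): 8 bp
  [141,151): 10 bp
  [151,162): 11 bp
  [162,168): 6 bp
  [168,176): 8 bp
  [176,182): 6 bp
  [182,189): 7 bp
  [189,209): 20 bp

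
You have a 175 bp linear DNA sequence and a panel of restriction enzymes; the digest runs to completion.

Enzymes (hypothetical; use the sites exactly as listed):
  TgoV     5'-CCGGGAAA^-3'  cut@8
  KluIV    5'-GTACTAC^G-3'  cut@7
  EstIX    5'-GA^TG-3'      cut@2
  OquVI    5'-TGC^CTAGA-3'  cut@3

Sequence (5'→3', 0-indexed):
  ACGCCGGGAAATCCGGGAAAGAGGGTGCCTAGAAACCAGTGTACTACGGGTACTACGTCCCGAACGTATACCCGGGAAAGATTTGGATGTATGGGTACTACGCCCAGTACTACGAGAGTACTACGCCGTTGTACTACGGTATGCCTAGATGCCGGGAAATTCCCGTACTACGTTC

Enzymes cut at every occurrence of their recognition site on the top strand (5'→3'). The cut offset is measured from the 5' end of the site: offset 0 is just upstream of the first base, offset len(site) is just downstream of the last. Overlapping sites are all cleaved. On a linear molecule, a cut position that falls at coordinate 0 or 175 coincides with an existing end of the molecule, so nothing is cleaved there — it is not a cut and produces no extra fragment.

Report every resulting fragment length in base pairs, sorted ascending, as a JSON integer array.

[4,5,7,8,8,9,9,10,11,11,12,12,13,14,19,23]

Per-enzyme occurrences:
  TgoV (CCGGGAAA, off=8): starts [3, 12, 71, 151] → cuts [11, 20, 79, 159]
  KluIV (GTACTACG, off=7): starts [40, 49, 94, 106, 117, 130, 164] → cuts [47, 56, 101, 113, 124, 137, 171]
  EstIX (GATG, off=2): starts [85, 147] → cuts [87, 149]
  OquVI (TGCCTAGA, off=3): starts [25, 141] → cuts [28, 144]

Pooled cuts: [11, 20, 28, 47, 56, 79, 87, 101, 113, 124, 137, 144, 149, 159, 171]

Fragments:
  [0,11): 11 bp
  [11,20): 9 bp
  [20,28): 8 bp
  [28,47): 19 bp
  [47,56): 9 bp
  [56,79): 23 bp
  [79,87): 8 bp
  [87,101): 14 bp
  [101,113): 12 bp
  [113,124): 11 bp
  [124,137): 13 bp
  [137,144): 7 bp
  [144,149): 5 bp
  [149,159): 10 bp
  [159,171): 12 bp
  [171,175): 4 bp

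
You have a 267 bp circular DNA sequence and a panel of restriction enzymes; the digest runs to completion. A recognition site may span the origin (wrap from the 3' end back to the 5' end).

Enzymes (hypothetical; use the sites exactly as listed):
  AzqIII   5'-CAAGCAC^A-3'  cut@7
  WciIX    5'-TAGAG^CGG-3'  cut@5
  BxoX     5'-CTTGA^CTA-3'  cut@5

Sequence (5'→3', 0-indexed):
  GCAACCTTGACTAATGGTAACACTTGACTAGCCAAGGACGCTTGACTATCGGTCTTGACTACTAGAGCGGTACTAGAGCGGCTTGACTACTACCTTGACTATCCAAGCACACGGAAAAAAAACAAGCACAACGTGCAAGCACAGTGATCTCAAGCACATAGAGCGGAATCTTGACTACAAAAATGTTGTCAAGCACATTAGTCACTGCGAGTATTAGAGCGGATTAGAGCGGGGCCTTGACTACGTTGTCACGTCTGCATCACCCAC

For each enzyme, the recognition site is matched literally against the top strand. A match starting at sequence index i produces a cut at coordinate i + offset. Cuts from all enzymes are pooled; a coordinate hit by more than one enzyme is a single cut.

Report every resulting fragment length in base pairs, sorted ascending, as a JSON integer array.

[6,8,9,10,11,11,11,12,12,13,13,15,17,18,19,22,23,37]

Site scan:
  AzqIII CAAGCACA/7: at [103, 122, 135, 150, 189] ⇒ [110, 129, 142, 157, 196]
  WciIX TAGAGCGG/5: at [62, 73, 158, 214, 224] ⇒ [67, 78, 163, 219, 229]
  BxoX CTTGACTA/5: at [5, 22, 40, 53, 81, 93, 169, 235] ⇒ [10, 27, 45, 58, 86, 98, 174, 240]

All cut coordinates (distinct, sorted): [10, 27, 45, 58, 67, 78, 86, 98, 110, 129, 142, 157, 163, 174, 196, 219, 229, 240]

Fragment lengths:
  10→27: 17 bp
  27→45: 18 bp
  45→58: 13 bp
  58→67: 9 bp
  67→78: 11 bp
  78→86: 8 bp
  86→98: 12 bp
  98→110: 12 bp
  110→129: 19 bp
  129→142: 13 bp
  142→157: 15 bp
  157→163: 6 bp
  163→174: 11 bp
  174→196: 22 bp
  196→219: 23 bp
  219→229: 10 bp
  229→240: 11 bp
  240→10 (wrap): 267-240+10 = 37 bp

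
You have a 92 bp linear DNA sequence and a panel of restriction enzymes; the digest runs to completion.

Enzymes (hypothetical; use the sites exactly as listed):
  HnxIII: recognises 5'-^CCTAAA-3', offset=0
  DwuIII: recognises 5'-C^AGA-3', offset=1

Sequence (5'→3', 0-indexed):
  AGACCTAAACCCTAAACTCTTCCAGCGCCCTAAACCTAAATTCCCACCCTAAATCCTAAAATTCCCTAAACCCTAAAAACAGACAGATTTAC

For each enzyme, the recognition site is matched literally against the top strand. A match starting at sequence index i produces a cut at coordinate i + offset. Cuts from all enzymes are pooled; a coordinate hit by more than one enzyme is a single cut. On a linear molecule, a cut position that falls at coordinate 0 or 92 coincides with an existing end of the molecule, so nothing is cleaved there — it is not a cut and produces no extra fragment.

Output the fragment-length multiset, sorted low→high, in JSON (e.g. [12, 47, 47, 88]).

Per-enzyme occurrences:
  HnxIII CCTAAA/0: at [3, 10, 28, 34, 47, 54, 64, 71] ⇒ [3, 10, 28, 34, 47, 54, 64, 71]
  DwuIII CAGA/1: at [79, 83] ⇒ [80, 84]

Pooled cuts: [3, 10, 28, 34, 47, 54, 64, 71, 80, 84]

Fragment lengths:
  [0,3): 3 bp
  [3,10): 7 bp
  [10,28): 18 bp
  [28,34): 6 bp
  [34,47): 13 bp
  [47,54): 7 bp
  [54,64): 10 bp
  [64,71): 7 bp
  [71,80): 9 bp
  [80,84): 4 bp
  [84,92): 8 bp

[3,4,6,7,7,7,8,9,10,13,18]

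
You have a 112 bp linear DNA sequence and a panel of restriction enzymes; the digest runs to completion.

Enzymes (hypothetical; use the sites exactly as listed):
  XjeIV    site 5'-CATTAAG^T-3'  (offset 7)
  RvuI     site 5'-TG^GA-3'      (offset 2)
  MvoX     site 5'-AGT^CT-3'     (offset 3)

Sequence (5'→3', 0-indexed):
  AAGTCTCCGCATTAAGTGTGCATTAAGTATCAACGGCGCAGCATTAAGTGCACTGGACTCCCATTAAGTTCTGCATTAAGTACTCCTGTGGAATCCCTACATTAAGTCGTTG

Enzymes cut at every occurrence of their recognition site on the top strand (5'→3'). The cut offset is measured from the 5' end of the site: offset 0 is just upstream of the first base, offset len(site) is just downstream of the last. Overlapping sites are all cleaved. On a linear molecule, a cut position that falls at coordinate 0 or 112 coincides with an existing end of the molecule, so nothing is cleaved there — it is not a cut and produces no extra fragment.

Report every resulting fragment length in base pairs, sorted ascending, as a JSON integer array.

Site scan:
  XjeIV CATTAAGT/7: at [9, 20, 41, 61, 73, 99] ⇒ [16, 27, 48, 68, 80, 106]
  RvuI TGGA/2: at [53, 88] ⇒ [55, 90]
  MvoX AGTCT/3: at [1] ⇒ [4]

All cut coordinates (distinct, sorted): [4, 16, 27, 48, 55, 68, 80, 90, 106]

Fragments:
  [0,4): 4 bp
  [4,16): 12 bp
  [16,27): 11 bp
  [27,48): 21 bp
  [48,55): 7 bp
  [55,68): 13 bp
  [68,80): 12 bp
  [80,90): 10 bp
  [90,106): 16 bp
  [106,112): 6 bp

[4,6,7,10,11,12,12,13,16,21]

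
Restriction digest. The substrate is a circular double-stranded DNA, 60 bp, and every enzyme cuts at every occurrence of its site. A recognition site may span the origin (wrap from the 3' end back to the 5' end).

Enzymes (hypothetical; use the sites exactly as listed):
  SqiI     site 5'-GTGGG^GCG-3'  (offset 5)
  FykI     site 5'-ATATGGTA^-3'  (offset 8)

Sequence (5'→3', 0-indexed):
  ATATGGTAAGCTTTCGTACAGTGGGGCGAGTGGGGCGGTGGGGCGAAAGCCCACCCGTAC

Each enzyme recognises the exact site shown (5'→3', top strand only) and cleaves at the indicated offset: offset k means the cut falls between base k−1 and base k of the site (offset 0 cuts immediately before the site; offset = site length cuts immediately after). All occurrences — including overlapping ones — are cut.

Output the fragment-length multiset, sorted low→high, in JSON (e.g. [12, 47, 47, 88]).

Site scan:
  SqiI (GTGGGGCG, off=5): starts [20, 29, 37] → cuts [25, 34, 42]
  FykI (ATATGGTA, off=8): starts [0] → cuts [8]

Pooled cuts: [8, 25, 34, 42]

Fragment lengths:
  8→25: 17 bp
  25→34: 9 bp
  34→42: 8 bp
  42→8 (wrap): 60-42+8 = 26 bp

[8,9,17,26]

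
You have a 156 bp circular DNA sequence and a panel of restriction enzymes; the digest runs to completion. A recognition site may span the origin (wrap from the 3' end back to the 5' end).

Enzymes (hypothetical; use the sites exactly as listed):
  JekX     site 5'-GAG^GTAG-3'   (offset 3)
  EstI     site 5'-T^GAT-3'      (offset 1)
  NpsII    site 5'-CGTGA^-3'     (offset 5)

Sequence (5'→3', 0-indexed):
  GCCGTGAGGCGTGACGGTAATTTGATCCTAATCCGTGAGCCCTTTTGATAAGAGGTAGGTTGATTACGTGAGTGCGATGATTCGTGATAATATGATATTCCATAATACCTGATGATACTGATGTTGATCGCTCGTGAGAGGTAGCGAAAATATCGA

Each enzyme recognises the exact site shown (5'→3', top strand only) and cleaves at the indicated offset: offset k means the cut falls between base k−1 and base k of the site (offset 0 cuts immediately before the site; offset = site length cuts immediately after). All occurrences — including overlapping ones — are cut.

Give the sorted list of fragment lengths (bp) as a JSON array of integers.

Scan for sites:
  JekX (GAGGTAG, off=3): starts [51, 137] → cuts [54, 140]
  EstI (TGAT, off=1): starts [22, 45, 60, 77, 84, 92, 109, 112, 118, 124] → cuts [23, 46, 61, 78, 85, 93, 110, 113, 119, 125]
  NpsII (CGTGA, off=5): starts [2, 9, 33, 66, 82, 132] → cuts [7, 14, 38, 71, 87, 137]

All cut coordinates (distinct, sorted): [7, 14, 23, 38, 46, 54, 61, 71, 78, 85, 87, 93, 110, 113, 119, 125, 137, 140]

Fragment lengths:
  7→14: 7 bp
  14→23: 9 bp
  23→38: 15 bp
  38→46: 8 bp
  46→54: 8 bp
  54→61: 7 bp
  61→71: 10 bp
  71→78: 7 bp
  78→85: 7 bp
  85→87: 2 bp
  87→93: 6 bp
  93→110: 17 bp
  110→113: 3 bp
  113→119: 6 bp
  119→125: 6 bp
  125→137: 12 bp
  137→140: 3 bp
  140→7 (wrap): 156-140+7 = 23 bp

[2,3,3,6,6,6,7,7,7,7,8,8,9,10,12,15,17,23]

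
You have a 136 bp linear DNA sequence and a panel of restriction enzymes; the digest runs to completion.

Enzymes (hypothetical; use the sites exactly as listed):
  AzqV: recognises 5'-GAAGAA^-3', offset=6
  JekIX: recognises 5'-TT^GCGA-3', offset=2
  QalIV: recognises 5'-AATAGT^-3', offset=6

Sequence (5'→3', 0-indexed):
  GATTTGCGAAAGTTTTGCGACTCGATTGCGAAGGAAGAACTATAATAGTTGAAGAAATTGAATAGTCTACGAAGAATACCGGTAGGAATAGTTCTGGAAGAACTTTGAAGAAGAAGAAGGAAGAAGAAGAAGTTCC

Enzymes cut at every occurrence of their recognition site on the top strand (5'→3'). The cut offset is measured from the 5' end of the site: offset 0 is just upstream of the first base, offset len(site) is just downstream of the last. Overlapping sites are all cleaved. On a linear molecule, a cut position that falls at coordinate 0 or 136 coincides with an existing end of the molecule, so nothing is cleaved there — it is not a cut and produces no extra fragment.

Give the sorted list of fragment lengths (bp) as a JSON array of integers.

Site scan:
  AzqV (GAAGAA, off=6): starts [33, 50, 70, 96, 106, 109, 112, 119, 122, 125] → cuts [39, 56, 76, 102, 112, 115, 118, 125, 128, 131]
  JekIX (TTGCGA, off=2): starts [3, 14, 25] → cuts [5, 16, 27]
  QalIV (AATAGT, off=6): starts [43, 60, 86] → cuts [49, 66, 92]

Pooled cuts: [5, 16, 27, 39, 49, 56, 66, 76, 92, 102, 112, 115, 118, 125, 128, 131]

Fragment lengths:
  [0,5): 5 bp
  [5,16): 11 bp
  [16,27): 11 bp
  [27,39): 12 bp
  [39,49): 10 bp
  [49,56): 7 bp
  [56,66): 10 bp
  [66,76): 10 bp
  [76,92): 16 bp
  [92,102): 10 bp
  [102,112): 10 bp
  [112,115): 3 bp
  [115,118): 3 bp
  [118,125): 7 bp
  [125,128): 3 bp
  [128,131): 3 bp
  [131,136): 5 bp

[3,3,3,3,5,5,7,7,10,10,10,10,10,11,11,12,16]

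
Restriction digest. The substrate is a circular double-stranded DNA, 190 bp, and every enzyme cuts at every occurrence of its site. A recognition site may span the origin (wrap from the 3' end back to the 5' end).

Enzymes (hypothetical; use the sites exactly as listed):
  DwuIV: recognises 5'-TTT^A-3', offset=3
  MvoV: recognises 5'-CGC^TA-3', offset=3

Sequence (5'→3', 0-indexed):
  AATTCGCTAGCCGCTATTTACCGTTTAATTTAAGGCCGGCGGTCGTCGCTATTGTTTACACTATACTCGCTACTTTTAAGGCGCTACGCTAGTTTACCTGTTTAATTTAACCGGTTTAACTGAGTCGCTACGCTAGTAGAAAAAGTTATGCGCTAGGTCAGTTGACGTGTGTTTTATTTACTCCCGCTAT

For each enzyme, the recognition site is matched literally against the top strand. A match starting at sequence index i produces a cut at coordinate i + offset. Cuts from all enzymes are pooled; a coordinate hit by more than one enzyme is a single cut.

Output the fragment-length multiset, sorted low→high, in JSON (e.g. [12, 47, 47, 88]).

Site scan:
  DwuIV TTTA/3: at [16, 23, 28, 54, 74, 92, 100, 105, 114, 172, 176] ⇒ [19, 26, 31, 57, 77, 95, 103, 108, 117, 175, 179]
  MvoV CGCTA/3: at [4, 11, 46, 67, 81, 86, 125, 130, 150, 184] ⇒ [7, 14, 49, 70, 84, 89, 128, 133, 153, 187]

Pooled cuts: [7, 14, 19, 26, 31, 49, 57, 70, 77, 84, 89, 95, 103, 108, 117, 128, 133, 153, 175, 179, 187]

Fragments:
  7→14: 7 bp
  14→19: 5 bp
  19→26: 7 bp
  26→31: 5 bp
  31→49: 18 bp
  49→57: 8 bp
  57→70: 13 bp
  70→77: 7 bp
  77→84: 7 bp
  84→89: 5 bp
  89→95: 6 bp
  95→103: 8 bp
  103→108: 5 bp
  108→117: 9 bp
  117→128: 11 bp
  128→133: 5 bp
  133→153: 20 bp
  153→175: 22 bp
  175→179: 4 bp
  179→187: 8 bp
  187→7 (wrap): 190-187+7 = 10 bp

[4,5,5,5,5,5,6,7,7,7,7,8,8,8,9,10,11,13,18,20,22]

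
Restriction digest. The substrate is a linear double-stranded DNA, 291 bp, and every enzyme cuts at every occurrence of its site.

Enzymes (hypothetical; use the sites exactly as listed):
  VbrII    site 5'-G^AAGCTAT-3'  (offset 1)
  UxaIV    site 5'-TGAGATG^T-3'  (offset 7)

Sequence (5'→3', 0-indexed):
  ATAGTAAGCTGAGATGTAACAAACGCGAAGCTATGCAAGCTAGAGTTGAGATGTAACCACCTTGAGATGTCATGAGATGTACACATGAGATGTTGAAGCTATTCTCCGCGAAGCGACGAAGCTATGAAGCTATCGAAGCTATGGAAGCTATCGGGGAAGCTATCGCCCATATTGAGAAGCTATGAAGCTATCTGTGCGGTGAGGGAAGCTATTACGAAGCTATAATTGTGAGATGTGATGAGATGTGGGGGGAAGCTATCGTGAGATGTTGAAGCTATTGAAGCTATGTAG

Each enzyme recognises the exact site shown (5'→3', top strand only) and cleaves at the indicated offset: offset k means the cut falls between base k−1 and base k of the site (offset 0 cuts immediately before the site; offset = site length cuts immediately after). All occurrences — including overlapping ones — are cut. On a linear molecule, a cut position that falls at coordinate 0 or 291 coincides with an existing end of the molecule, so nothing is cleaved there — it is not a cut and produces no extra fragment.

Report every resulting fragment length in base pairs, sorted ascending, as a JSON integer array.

Scan for sites:
  VbrII GAAGCTAT/1: at [26, 94, 117, 125, 134, 143, 155, 175, 183, 204, 215, 251, 270, 279] ⇒ [27, 95, 118, 126, 135, 144, 156, 176, 184, 205, 216, 252, 271, 280]
  UxaIV TGAGATGT/7: at [9, 46, 62, 72, 85, 228, 238, 261] ⇒ [16, 53, 69, 79, 92, 235, 245, 268]

Pooled cuts: [16, 27, 53, 69, 79, 92, 95, 118, 126, 135, 144, 156, 176, 184, 205, 216, 235, 245, 252, 268, 271, 280]

Fragments:
  [0,16): 16 bp
  [16,27): 11 bp
  [27,53): 26 bp
  [53,69): 16 bp
  [69,79): 10 bp
  [79,92): 13 bp
  [92,95): 3 bp
  [95,118): 23 bp
  [118,126): 8 bp
  [126,135): 9 bp
  [135,144): 9 bp
  [144,156): 12 bp
  [156,176): 20 bp
  [176,184): 8 bp
  [184,205): 21 bp
  [205,216): 11 bp
  [216,235): 19 bp
  [235,245): 10 bp
  [245,252): 7 bp
  [252,268): 16 bp
  [268,271): 3 bp
  [271,280): 9 bp
  [280,291): 11 bp

[3,3,7,8,8,9,9,9,10,10,11,11,11,12,13,16,16,16,19,20,21,23,26]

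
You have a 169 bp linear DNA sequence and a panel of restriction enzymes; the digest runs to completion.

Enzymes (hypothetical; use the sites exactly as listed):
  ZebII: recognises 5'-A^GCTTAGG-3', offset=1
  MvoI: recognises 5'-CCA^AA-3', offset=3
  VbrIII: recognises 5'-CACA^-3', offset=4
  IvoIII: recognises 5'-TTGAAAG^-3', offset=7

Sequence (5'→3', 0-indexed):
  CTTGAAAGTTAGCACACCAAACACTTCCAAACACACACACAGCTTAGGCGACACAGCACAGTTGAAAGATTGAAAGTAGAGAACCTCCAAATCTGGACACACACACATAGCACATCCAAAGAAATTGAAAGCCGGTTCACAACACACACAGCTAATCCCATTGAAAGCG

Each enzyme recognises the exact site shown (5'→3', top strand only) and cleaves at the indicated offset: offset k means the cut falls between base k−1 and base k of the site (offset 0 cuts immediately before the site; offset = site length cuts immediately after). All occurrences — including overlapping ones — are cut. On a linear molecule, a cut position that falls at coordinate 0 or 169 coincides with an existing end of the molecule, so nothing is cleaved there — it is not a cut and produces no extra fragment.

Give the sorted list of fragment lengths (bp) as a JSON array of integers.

[2,2,2,2,2,2,2,2,2,3,4,5,5,6,7,8,8,8,8,10,10,12,13,13,14,17]

Site scan:
  ZebII (AGCTTAGG, off=1): starts [40] → cuts [41]
  MvoI (CCAAA, off=3): starts [16, 26, 86, 115] → cuts [19, 29, 89, 118]
  VbrIII (CACA, off=4): starts [12, 31, 33, 35, 37, 51, 56, 97, 99, 101, 103, 110, 137, 142, 144, 146] → cuts [16, 35, 37, 39, 41, 55, 60, 101, 103, 105, 107, 114, 141, 146, 148, 150]
  IvoIII (TTGAAAG, off=7): starts [1, 61, 69, 124, 160] → cuts [8, 68, 76, 131, 167]

All cut coordinates (distinct, sorted): [8, 16, 19, 29, 35, 37, 39, 41, 55, 60, 68, 76, 89, 101, 103, 105, 107, 114, 118, 131, 141, 146, 148, 150, 167]

Fragment lengths:
  [0,8): 8 bp
  [8,16): 8 bp
  [16,19): 3 bp
  [19,29): 10 bp
  [29,35): 6 bp
  [35,37): 2 bp
  [37,39): 2 bp
  [39,41): 2 bp
  [41,55): 14 bp
  [55,60): 5 bp
  [60,68): 8 bp
  [68,76): 8 bp
  [76,89): 13 bp
  [89,101): 12 bp
  [101,103): 2 bp
  [103,105): 2 bp
  [105,107): 2 bp
  [107,114): 7 bp
  [114,118): 4 bp
  [118,131): 13 bp
  [131,141): 10 bp
  [141,146): 5 bp
  [146,148): 2 bp
  [148,150): 2 bp
  [150,167): 17 bp
  [167,169): 2 bp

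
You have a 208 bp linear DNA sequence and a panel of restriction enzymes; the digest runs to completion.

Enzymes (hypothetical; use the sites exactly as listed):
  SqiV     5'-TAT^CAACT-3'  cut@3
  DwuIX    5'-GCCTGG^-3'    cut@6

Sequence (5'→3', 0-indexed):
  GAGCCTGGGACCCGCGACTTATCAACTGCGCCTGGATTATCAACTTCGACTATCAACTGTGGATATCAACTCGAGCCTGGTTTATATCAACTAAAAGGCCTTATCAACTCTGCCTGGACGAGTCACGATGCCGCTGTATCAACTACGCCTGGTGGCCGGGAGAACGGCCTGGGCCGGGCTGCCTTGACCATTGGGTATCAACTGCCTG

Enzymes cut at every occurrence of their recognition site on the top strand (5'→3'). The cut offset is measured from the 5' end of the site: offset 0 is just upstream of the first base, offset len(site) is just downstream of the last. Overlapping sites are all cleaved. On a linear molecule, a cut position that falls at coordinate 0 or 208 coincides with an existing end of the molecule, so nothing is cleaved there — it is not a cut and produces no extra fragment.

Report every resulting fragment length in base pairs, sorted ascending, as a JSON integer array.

Site scan:
  SqiV (TATCAACT, off=3): starts [19, 37, 50, 63, 84, 101, 136, 195] → cuts [22, 40, 53, 66, 87, 104, 139, 198]
  DwuIX (GCCTGG, off=6): starts [2, 29, 74, 111, 146, 166] → cuts [8, 35, 80, 117, 152, 172]

Pooled cuts: [8, 22, 35, 40, 53, 66, 80, 87, 104, 117, 139, 152, 172, 198]

Fragment lengths:
  [0,8): 8 bp
  [8,22): 14 bp
  [22,35): 13 bp
  [35,40): 5 bp
  [40,53): 13 bp
  [53,66): 13 bp
  [66,80): 14 bp
  [80,87): 7 bp
  [87,104): 17 bp
  [104,117): 13 bp
  [117,139): 22 bp
  [139,152): 13 bp
  [152,172): 20 bp
  [172,198): 26 bp
  [198,208): 10 bp

[5,7,8,10,13,13,13,13,13,14,14,17,20,22,26]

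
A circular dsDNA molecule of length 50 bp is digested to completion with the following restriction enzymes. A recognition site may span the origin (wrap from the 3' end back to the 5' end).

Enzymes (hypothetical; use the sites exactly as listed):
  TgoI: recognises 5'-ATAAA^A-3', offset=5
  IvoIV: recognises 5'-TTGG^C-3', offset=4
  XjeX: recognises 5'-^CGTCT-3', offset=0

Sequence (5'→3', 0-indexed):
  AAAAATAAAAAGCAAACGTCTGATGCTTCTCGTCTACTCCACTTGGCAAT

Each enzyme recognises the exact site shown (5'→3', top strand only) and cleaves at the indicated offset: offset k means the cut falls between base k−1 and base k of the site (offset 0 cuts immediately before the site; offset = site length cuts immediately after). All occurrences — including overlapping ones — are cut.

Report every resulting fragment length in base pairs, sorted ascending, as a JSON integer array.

[6,7,7,14,16]

Scan for sites:
  TgoI (ATAAAA, off=5): starts [4, 48] → cuts [3, 9]
  IvoIV (TTGGC, off=4): starts [42] → cuts [46]
  XjeX (CGTCT, off=0): starts [16, 30] → cuts [16, 30]

Pooled cuts: [3, 9, 16, 30, 46]

Fragments:
  3→9: 6 bp
  9→16: 7 bp
  16→30: 14 bp
  30→46: 16 bp
  46→3 (wrap): 50-46+3 = 7 bp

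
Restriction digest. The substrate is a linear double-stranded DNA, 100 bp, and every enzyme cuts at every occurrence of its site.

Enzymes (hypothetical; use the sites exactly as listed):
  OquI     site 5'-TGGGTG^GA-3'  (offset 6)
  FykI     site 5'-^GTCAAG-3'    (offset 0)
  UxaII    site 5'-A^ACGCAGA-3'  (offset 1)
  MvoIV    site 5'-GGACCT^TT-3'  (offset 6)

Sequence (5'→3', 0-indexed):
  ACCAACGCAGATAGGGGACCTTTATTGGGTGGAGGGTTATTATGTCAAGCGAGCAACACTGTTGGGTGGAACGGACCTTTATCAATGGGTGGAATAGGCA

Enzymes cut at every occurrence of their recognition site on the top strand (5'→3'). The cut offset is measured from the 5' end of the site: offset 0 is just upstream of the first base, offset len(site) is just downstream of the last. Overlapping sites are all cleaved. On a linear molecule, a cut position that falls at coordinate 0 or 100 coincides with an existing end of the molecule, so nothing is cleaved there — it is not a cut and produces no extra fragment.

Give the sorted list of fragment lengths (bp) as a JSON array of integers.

[4,9,10,10,12,13,17,25]

Per-enzyme occurrences:
  OquI (TGGGTGGA, off=6): starts [25, 62, 85] → cuts [31, 68, 91]
  FykI (GTCAAG, off=0): starts [43] → cuts [43]
  UxaII (AACGCAGA, off=1): starts [3] → cuts [4]
  MvoIV (GGACCTTT, off=6): starts [15, 72] → cuts [21, 78]

Pooled cuts: [4, 21, 31, 43, 68, 78, 91]

Fragment lengths:
  [0,4): 4 bp
  [4,21): 17 bp
  [21,31): 10 bp
  [31,43): 12 bp
  [43,68): 25 bp
  [68,78): 10 bp
  [78,91): 13 bp
  [91,100): 9 bp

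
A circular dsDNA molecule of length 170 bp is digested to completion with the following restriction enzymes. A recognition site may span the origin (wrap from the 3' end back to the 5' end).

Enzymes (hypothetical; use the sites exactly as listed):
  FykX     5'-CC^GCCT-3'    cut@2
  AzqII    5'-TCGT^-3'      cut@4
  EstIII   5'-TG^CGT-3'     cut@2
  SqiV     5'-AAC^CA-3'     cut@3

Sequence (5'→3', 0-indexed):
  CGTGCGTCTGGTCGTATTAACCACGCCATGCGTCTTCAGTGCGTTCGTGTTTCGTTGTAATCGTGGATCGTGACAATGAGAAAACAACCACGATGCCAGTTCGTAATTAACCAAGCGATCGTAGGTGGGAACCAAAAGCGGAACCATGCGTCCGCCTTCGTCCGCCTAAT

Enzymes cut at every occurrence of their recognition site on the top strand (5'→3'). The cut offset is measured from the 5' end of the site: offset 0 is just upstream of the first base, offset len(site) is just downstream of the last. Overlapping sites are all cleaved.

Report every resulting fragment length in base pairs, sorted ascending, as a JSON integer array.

[1,2,4,5,6,7,7,7,7,8,9,9,10,10,11,11,11,12,16,17]

Scan for sites:
  FykX CCGCCT/2: at [151, 161] ⇒ [153, 163]
  AzqII TCGT/4: at [11, 44, 51, 60, 67, 100, 118, 157, 169] ⇒ [3, 15, 48, 55, 64, 71, 104, 122, 161]
  EstIII TGCGT/2: at [2, 28, 39, 146] ⇒ [4, 30, 41, 148]
  SqiV AACCA/3: at [18, 85, 108, 129, 141] ⇒ [21, 88, 111, 132, 144]

All cut coordinates (distinct, sorted): [3, 4, 15, 21, 30, 41, 48, 55, 64, 71, 88, 104, 111, 122, 132, 144, 148, 153, 161, 163]

Fragments:
  3→4: 1 bp
  4→15: 11 bp
  15→21: 6 bp
  21→30: 9 bp
  30→41: 11 bp
  41→48: 7 bp
  48→55: 7 bp
  55→64: 9 bp
  64→71: 7 bp
  71→88: 17 bp
  88→104: 16 bp
  104→111: 7 bp
  111→122: 11 bp
  122→132: 10 bp
  132→144: 12 bp
  144→148: 4 bp
  148→153: 5 bp
  153→161: 8 bp
  161→163: 2 bp
  163→3 (wrap): 170-163+3 = 10 bp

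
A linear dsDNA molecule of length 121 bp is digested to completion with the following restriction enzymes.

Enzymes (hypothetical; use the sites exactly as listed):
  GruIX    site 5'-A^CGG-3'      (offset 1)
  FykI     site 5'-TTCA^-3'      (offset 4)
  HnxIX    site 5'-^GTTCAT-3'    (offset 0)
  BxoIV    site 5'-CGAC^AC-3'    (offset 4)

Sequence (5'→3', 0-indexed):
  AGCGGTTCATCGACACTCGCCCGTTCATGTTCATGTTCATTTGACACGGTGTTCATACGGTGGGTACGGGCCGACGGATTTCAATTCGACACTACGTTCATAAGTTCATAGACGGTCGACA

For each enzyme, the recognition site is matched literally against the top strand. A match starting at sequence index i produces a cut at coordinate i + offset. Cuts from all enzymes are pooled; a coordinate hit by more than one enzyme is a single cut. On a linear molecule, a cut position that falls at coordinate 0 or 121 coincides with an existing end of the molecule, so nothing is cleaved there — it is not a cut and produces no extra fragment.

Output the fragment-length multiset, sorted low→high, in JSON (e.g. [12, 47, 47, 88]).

[1,1,2,3,4,4,4,5,5,5,5,5,5,5,5,5,7,7,8,8,9,9,9]

Site scan:
  GruIX (ACGG, off=1): starts [45, 56, 65, 73, 111] → cuts [46, 57, 66, 74, 112]
  FykI (TTCA, off=4): starts [5, 23, 29, 35, 51, 79, 96, 104] → cuts [9, 27, 33, 39, 55, 83, 100, 108]
  HnxIX (GTTCAT, off=0): starts [4, 22, 28, 34, 50, 95, 103] → cuts [4, 22, 28, 34, 50, 95, 103]
  BxoIV (CGACAC, off=4): starts [10, 86] → cuts [14, 90]

All cut coordinates (distinct, sorted): [4, 9, 14, 22, 27, 28, 33, 34, 39, 46, 50, 55, 57, 66, 74, 83, 90, 95, 100, 103, 108, 112]

Fragment lengths:
  [0,4): 4 bp
  [4,9): 5 bp
  [9,14): 5 bp
  [14,22): 8 bp
  [22,27): 5 bp
  [27,28): 1 bp
  [28,33): 5 bp
  [33,34): 1 bp
  [34,39): 5 bp
  [39,46): 7 bp
  [46,50): 4 bp
  [50,55): 5 bp
  [55,57): 2 bp
  [57,66): 9 bp
  [66,74): 8 bp
  [74,83): 9 bp
  [83,90): 7 bp
  [90,95): 5 bp
  [95,100): 5 bp
  [100,103): 3 bp
  [103,108): 5 bp
  [108,112): 4 bp
  [112,121): 9 bp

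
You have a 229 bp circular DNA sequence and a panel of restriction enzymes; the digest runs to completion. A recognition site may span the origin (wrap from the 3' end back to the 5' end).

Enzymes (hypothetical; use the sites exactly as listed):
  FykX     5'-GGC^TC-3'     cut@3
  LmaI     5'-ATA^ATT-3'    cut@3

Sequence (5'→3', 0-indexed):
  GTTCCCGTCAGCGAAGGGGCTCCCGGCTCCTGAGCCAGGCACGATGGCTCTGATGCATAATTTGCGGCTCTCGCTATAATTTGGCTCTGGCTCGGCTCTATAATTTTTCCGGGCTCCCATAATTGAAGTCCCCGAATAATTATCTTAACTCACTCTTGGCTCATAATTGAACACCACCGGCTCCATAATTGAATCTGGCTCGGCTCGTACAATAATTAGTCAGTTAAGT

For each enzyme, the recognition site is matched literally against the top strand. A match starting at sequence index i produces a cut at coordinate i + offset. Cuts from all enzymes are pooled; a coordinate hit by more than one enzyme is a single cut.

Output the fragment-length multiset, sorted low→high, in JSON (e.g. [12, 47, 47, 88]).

Site scan:
  FykX (GGCTC, off=3): starts [17, 24, 45, 65, 82, 88, 93, 111, 157, 178, 196, 201] → cuts [20, 27, 48, 68, 85, 91, 96, 114, 160, 181, 199, 204]
  LmaI (ATAATT, off=3): starts [56, 75, 99, 118, 135, 162, 184, 211] → cuts [59, 78, 102, 121, 138, 165, 187, 214]

Pooled cuts: [20, 27, 48, 59, 68, 78, 85, 91, 96, 102, 114, 121, 138, 160, 165, 181, 187, 199, 204, 214]

Fragments:
  20→27: 7 bp
  27→48: 21 bp
  48→59: 11 bp
  59→68: 9 bp
  68→78: 10 bp
  78→85: 7 bp
  85→91: 6 bp
  91→96: 5 bp
  96→102: 6 bp
  102→114: 12 bp
  114→121: 7 bp
  121→138: 17 bp
  138→160: 22 bp
  160→165: 5 bp
  165→181: 16 bp
  181→187: 6 bp
  187→199: 12 bp
  199→204: 5 bp
  204→214: 10 bp
  214→20 (wrap): 229-214+20 = 35 bp

[5,5,5,6,6,6,7,7,7,9,10,10,11,12,12,16,17,21,22,35]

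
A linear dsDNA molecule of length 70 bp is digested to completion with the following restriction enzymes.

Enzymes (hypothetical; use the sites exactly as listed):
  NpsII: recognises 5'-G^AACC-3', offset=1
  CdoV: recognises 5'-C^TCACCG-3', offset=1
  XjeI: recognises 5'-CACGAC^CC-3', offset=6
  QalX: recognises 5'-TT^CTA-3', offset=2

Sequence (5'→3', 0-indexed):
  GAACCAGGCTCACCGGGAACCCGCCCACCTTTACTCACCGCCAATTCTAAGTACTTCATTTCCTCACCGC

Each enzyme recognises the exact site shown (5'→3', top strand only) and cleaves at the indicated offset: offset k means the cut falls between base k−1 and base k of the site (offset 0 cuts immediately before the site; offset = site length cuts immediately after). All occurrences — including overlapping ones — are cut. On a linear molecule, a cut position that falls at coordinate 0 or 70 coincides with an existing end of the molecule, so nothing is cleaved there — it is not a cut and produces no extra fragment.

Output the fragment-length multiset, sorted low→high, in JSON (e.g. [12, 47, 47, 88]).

Per-enzyme occurrences:
  NpsII (GAACC, off=1): starts [0, 16] → cuts [1, 17]
  CdoV (CTCACCG, off=1): starts [8, 33, 62] → cuts [9, 34, 63]
  XjeI (CACGACCC, off=6): no sites
  QalX (TTCTA, off=2): starts [44] → cuts [46]

All cut coordinates (distinct, sorted): [1, 9, 17, 34, 46, 63]

Fragments:
  [0,1): 1 bp
  [1,9): 8 bp
  [9,17): 8 bp
  [17,34): 17 bp
  [34,46): 12 bp
  [46,63): 17 bp
  [63,70): 7 bp

[1,7,8,8,12,17,17]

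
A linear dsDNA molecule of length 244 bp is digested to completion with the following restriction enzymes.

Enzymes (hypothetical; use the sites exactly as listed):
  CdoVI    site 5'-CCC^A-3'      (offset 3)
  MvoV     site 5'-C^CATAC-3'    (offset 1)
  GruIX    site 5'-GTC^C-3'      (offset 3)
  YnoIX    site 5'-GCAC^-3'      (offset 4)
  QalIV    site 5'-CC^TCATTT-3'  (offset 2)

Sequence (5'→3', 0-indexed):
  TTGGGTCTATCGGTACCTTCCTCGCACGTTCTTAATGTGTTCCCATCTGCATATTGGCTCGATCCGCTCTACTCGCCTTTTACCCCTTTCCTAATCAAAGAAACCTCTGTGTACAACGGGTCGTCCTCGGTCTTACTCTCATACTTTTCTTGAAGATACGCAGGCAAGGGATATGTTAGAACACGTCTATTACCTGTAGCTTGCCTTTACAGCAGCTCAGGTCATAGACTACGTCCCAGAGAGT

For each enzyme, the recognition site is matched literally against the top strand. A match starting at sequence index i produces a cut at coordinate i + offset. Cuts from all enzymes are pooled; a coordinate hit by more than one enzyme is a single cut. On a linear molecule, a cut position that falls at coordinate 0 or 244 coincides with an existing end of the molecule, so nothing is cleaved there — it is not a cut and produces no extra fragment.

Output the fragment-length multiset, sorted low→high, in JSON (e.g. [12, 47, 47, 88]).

[2,7,17,27,81,110]

Per-enzyme occurrences:
  CdoVI (CCCA, off=3): starts [41, 234] → cuts [44, 237]
  MvoV (CCATAC, off=1): no sites
  GruIX (GTCC, off=3): starts [122, 232] → cuts [125, 235]
  YnoIX (GCAC, off=4): starts [23] → cuts [27]
  QalIV (CCTCATTT, off=2): no sites

All cut coordinates (distinct, sorted): [27, 44, 125, 235, 237]

Fragments:
  [0,27): 27 bp
  [27,44): 17 bp
  [44,125): 81 bp
  [125,235): 110 bp
  [235,237): 2 bp
  [237,244): 7 bp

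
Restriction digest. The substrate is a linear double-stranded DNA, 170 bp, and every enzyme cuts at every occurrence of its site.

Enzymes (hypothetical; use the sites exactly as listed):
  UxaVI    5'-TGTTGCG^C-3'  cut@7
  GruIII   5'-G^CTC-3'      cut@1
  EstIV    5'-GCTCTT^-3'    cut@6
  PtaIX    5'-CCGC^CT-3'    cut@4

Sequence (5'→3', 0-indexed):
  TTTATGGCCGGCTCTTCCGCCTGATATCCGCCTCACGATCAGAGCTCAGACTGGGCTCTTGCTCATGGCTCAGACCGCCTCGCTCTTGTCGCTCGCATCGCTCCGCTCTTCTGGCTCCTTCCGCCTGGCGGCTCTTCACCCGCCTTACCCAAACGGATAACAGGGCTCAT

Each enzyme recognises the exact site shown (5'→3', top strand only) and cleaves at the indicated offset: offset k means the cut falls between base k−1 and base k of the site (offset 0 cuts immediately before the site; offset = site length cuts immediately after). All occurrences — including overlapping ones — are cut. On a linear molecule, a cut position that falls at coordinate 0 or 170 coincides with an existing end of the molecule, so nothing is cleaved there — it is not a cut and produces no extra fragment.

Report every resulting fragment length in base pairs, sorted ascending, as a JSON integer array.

Site scan:
  UxaVI (TGTTGCGC, off=7): no sites
  GruIII GCTC/1: at [10, 43, 54, 60, 67, 81, 90, 99, 104, 113, 130, 164] ⇒ [11, 44, 55, 61, 68, 82, 91, 100, 105, 114, 131, 165]
  EstIV GCTCTT/6: at [10, 54, 81, 104, 130] ⇒ [16, 60, 87, 110, 136]
  PtaIX CCGCCT/4: at [16, 27, 74, 120, 139] ⇒ [20, 31, 78, 124, 143]

All cut coordinates (distinct, sorted): [11, 16, 20, 31, 44, 55, 60, 61, 68, 78, 82, 87, 91, 100, 105, 110, 114, 124, 131, 136, 143, 165]

Fragments:
  [0,11): 11 bp
  [11,16): 5 bp
  [16,20): 4 bp
  [20,31): 11 bp
  [31,44): 13 bp
  [44,55): 11 bp
  [55,60): 5 bp
  [60,61): 1 bp
  [61,68): 7 bp
  [68,78): 10 bp
  [78,82): 4 bp
  [82,87): 5 bp
  [87,91): 4 bp
  [91,100): 9 bp
  [100,105): 5 bp
  [105,110): 5 bp
  [110,114): 4 bp
  [114,124): 10 bp
  [124,131): 7 bp
  [131,136): 5 bp
  [136,143): 7 bp
  [143,165): 22 bp
  [165,170): 5 bp

[1,4,4,4,4,5,5,5,5,5,5,5,7,7,7,9,10,10,11,11,11,13,22]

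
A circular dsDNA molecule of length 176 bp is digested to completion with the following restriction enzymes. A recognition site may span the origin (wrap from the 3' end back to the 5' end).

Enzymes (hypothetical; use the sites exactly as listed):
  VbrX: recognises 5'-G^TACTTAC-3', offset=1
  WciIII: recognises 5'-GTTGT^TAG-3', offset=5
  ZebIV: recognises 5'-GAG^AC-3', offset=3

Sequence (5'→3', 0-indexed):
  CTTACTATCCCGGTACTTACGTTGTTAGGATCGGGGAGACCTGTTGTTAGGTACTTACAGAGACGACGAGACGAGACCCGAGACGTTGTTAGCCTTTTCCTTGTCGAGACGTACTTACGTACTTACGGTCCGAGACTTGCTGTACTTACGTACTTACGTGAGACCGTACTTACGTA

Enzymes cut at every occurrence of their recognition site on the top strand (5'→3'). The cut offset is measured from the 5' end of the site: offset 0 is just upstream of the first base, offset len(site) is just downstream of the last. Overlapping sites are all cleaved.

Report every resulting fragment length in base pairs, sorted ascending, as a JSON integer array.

Site scan:
  VbrX GTACTTAC/1: at [12, 50, 110, 118, 141, 149, 165, 173] ⇒ [13, 51, 111, 119, 142, 150, 166, 174]
  WciIII GTTGTTAG/5: at [20, 42, 84] ⇒ [25, 47, 89]
  ZebIV GAGAC/3: at [35, 59, 67, 72, 79, 105, 131, 159] ⇒ [38, 62, 70, 75, 82, 108, 134, 162]

Pooled cuts: [13, 25, 38, 47, 51, 62, 70, 75, 82, 89, 108, 111, 119, 134, 142, 150, 162, 166, 174]

Fragments:
  13→25: 12 bp
  25→38: 13 bp
  38→47: 9 bp
  47→51: 4 bp
  51→62: 11 bp
  62→70: 8 bp
  70→75: 5 bp
  75→82: 7 bp
  82→89: 7 bp
  89→108: 19 bp
  108→111: 3 bp
  111→119: 8 bp
  119→134: 15 bp
  134→142: 8 bp
  142→150: 8 bp
  150→162: 12 bp
  162→166: 4 bp
  166→174: 8 bp
  174→13 (wrap): 176-174+13 = 15 bp

[3,4,4,5,7,7,8,8,8,8,8,9,11,12,12,13,15,15,19]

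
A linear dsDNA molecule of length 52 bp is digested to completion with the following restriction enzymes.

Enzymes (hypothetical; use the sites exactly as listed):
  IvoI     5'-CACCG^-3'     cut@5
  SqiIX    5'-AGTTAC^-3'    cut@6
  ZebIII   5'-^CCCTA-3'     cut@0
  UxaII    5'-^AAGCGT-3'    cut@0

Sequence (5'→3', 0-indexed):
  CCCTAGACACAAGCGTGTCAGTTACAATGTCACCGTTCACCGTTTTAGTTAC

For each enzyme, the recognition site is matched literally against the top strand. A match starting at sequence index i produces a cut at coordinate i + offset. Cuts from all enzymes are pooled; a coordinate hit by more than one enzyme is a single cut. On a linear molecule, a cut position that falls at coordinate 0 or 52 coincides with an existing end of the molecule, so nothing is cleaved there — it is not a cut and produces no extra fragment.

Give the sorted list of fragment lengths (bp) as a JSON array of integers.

Site scan:
  IvoI (CACCG, off=5): starts [30, 37] → cuts [35, 42]
  SqiIX (AGTTAC, off=6): starts [19, 46] → cuts [25] (position 52 is a terminus of the linear molecule — no cut)
  ZebIII (CCCTA, off=0): starts [0] → cuts [] (position 0 is a terminus of the linear molecule — no cut)
  UxaII (AAGCGT, off=0): starts [10] → cuts [10]

Pooled cuts: [10, 25, 35, 42]

Fragment lengths:
  [0,10): 10 bp
  [10,25): 15 bp
  [25,35): 10 bp
  [35,42): 7 bp
  [42,52): 10 bp

[7,10,10,10,15]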